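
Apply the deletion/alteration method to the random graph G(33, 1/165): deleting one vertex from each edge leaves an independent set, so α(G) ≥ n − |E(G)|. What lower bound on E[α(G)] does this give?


E[|E(G)|] = C(33, 2)·p = 528 · (1/165) = 16/5.
E[α(G)] ≥ n − E[|E(G)|] = 33 − 16/5 = 149/5.
Numerically: ≈ 29.8000.
(This is only a lower bound; the true E[α(G)] may be larger.)

E[α(G)] ≥ 149/5 ≈ 29.8000.


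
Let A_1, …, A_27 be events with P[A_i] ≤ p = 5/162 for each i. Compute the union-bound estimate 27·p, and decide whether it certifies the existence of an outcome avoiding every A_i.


Union bound: P[∪_{i=1}^{27} A_i] ≤ Σ_i P[A_i] ≤ 27·p = 27·(5/162) = 5/6.
Numerically: 5/6 ≈ 0.833.
Is 5/6 < 1? YES.
Since P[∪ A_i] ≤ 5/6 < 1, the complement has P[∩ A_i^c] ≥ 1 − 5/6 = 1/6 > 0, so some outcome avoids every A_i.

27·p = 5/6 ≈ 0.833; existence CERTIFIED by the union bound.


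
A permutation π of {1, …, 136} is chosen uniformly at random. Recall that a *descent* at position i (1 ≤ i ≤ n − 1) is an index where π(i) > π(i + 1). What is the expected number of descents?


Write X = Σ X_I over i = 1, …, 135, with X_I the indicator of one descent.
There are 135 indicators.
For each fixed i, the pair (π(i), π(i+1)) is a uniformly random ordered pair of distinct values from {1, …, 136}; by symmetry P[π(i) > π(i+1)] = 1/2.
By linearity: E[X] = 135 · (1/2) = (136 − 1) · (1/2) = 135/2 ≈ 67.500000.

E[X] = 135/2 = 67.500000.


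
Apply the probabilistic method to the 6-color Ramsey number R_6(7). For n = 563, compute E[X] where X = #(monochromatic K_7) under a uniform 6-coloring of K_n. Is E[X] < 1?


E[X] = C(563, 7) · 6^{1 − 21} = 3426622515769596 · 6^{−20} = 3426622515769596/3656158440062976.
As a reduced fraction: E[X] = 285551876314133/304679870005248 ≈ 0.9372.
Is E[X] < 1? YES.
Since E[X] < 1, there exists a 6-coloring of K_{563} with no monochromatic K_7; hence R_6(7) > 563.

E[X] = 285551876314133/304679870005248 ≈ 0.9372; E[X] < 1, so R_6(7) > 563.


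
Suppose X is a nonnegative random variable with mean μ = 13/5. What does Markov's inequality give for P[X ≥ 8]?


μ = E[X] = 13/5, a = 8.
Markov: P[X ≥ 8] ≤ μ/a = (13/5)/8 = 13/40.
Numerically: ≈ 0.325.
(Since a = 8 > μ = 2.600, the bound 13/40 is < 1 and informative.)

P[X ≥ 8] ≤ 13/40 ≈ 0.325.


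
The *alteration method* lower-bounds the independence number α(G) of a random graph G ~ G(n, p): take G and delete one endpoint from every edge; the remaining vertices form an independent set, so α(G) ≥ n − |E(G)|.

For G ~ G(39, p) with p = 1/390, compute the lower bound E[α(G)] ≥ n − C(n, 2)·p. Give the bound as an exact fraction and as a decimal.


E[|E(G)|] = C(39, 2)·p = 741 · (1/390) = 19/10.
E[α(G)] ≥ n − E[|E(G)|] = 39 − 19/10 = 371/10.
Numerically: ≈ 37.1000.
(This is only a lower bound; the true E[α(G)] may be larger.)

E[α(G)] ≥ 371/10 ≈ 37.1000.


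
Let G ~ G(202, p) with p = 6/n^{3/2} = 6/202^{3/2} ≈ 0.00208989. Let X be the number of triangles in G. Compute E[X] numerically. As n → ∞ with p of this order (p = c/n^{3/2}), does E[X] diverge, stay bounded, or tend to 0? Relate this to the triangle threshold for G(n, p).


Number of potential triangles: C(202, 3) = 1353400.
Each occurs with probability p³ ≈ (0.00208989)³ ≈ 9.12793605e-09.
By linearity: E[X] = C(202, 3)·p³ ≈ 1353400 · 9.12793605e-09 ≈ 0.012354.
Since α = 3/2 > 1, p = c/n^{3/2} = o(1/n) is below the triangle threshold p ~ 1/n. Asymptotically E[X] ~ (c³/6)·n^{3(1−α)} = (6³/6)·n^{-1.5} → 0, so by Markov's inequality G has no triangles w.h.p.

E[X] ≈ 0.012354; in regime p = Θ(1/n^{3/2}) E[X] tends to 0 (below the triangle threshold p ~ 1/n).


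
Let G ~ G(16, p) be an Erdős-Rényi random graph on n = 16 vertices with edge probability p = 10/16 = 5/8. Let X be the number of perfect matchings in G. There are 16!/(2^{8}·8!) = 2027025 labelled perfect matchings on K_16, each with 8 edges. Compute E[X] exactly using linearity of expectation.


K_16 has 16!/(2^{8}·8!) = 2027025 labelled perfect matchings.
For each such perfect matching H, let X_H = 1 if all 8 edges of H are present in G. Then P[X_H = 1] = p^{8} = (5/8)^{8} = 390625/16777216.
Summing the indicators: E[X] = Σ_H E[X_H] = 2027025 · p^{8} = 2027025 · 390625/16777216 = 791806640625/16777216.
Numerically: E[X] ≈ 4.72e+04.

E[X] = 2027025 · (5/8)^{8} = 791806640625/16777216 ≈ 4.72e+04.


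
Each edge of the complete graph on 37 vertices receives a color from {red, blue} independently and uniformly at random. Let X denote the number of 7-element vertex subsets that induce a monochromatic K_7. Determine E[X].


Let X = Σ_S X_S over the C(37, 7) = 10295472 subsets S of size 7, where X_S = 1 if the K_7 on S is monochromatic.
For a fixed S, the K_7 on S has C(7, 2) = 21 edges. P[all 21 edges red] = (1/2)^21, and likewise for blue, so P[monochromatic] = 2·(1/2)^21 = 2^{1 − 21} = 1/1048576.
By linearity: E[X] = C(37, 7) · 2^{1 − 21} = 10295472 · 1/1048576 = 643467/65536.
Numerically: E[X] ≈ 9.818527.

E[X] = C(37,7)·2^(1−C(7,2)) = 643467/65536 ≈ 9.818527.


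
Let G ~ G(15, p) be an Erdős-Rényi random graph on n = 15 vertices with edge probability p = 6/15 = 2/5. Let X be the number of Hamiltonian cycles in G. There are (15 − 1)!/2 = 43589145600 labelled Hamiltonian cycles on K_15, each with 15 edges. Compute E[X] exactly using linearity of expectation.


K_15 has (15 − 1)!/2 = 43589145600 labelled Hamiltonian cycles.
For each such Hamiltonian cycle H, let X_H = 1 if all 15 edges of H are present in G. Then P[X_H = 1] = p^{15} = (2/5)^{15} = 32768/30517578125.
Summing the indicators: E[X] = Σ_H E[X_H] = 43589145600 · p^{15} = 43589145600 · 32768/30517578125 = 57133164920832/1220703125.
Numerically: E[X] ≈ 4.68e+04.

E[X] = 43589145600 · (2/5)^{15} = 57133164920832/1220703125 ≈ 4.68e+04.


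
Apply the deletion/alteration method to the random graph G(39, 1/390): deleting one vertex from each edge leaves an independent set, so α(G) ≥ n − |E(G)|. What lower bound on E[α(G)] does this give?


E[|E(G)|] = C(39, 2)·p = 741 · (1/390) = 19/10.
E[α(G)] ≥ n − E[|E(G)|] = 39 − 19/10 = 371/10.
Numerically: ≈ 37.10000.
(This is only a lower bound; the true E[α(G)] may be larger.)

E[α(G)] ≥ 371/10 ≈ 37.10000.


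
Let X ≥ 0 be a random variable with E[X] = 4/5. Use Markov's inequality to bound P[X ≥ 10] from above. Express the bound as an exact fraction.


μ = E[X] = 4/5, a = 10.
Markov: P[X ≥ 10] ≤ μ/a = (4/5)/10 = 2/25.
Numerically: ≈ 0.0800.
(Since a = 10 > μ = 0.8000, the bound 2/25 is < 1 and informative.)

P[X ≥ 10] ≤ 2/25 ≈ 0.0800.


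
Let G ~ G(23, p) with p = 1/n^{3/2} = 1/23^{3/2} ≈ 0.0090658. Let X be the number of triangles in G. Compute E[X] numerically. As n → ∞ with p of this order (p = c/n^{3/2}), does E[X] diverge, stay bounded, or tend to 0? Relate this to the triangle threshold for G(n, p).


Number of potential triangles: C(23, 3) = 1771.
Each occurs with probability p³ ≈ (0.0090658)³ ≈ 7.4511746e-07.
By linearity: E[X] = C(23, 3)·p³ ≈ 1771 · 7.4511746e-07 ≈ 0.00132.
Since α = 3/2 > 1, p = c/n^{3/2} = o(1/n) is below the triangle threshold p ~ 1/n. Asymptotically E[X] ~ (c³/6)·n^{3(1−α)} = (1³/6)·n^{-1.5} → 0, so by Markov's inequality G has no triangles w.h.p.

E[X] ≈ 0.00132; in regime p = Θ(1/n^{3/2}) E[X] tends to 0 (below the triangle threshold p ~ 1/n).


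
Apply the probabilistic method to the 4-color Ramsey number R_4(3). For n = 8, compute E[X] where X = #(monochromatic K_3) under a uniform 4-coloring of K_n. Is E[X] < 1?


E[X] = C(8, 3) · 4^{1 − 3} = 56 · 4^{−2} = 56/16.
As a reduced fraction: E[X] = 7/2 ≈ 3.5000000.
Is E[X] < 1? NO.
Since E[X] ≥ 1, the first-moment bound is inconclusive at n = 8; it does NOT by itself certify R_4(3) > 8.

E[X] = 7/2 ≈ 3.5000000; E[X] ≥ 1; first-moment method inconclusive here.


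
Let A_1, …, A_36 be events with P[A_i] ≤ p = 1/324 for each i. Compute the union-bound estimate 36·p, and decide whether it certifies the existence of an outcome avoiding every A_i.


Union bound: P[∪_{i=1}^{36} A_i] ≤ Σ_i P[A_i] ≤ 36·p = 36·(1/324) = 1/9.
Numerically: 1/9 ≈ 0.1111111.
Is 1/9 < 1? YES.
Since P[∪ A_i] ≤ 1/9 < 1, the complement has P[∩ A_i^c] ≥ 1 − 1/9 = 8/9 > 0, so some outcome avoids every A_i.

36·p = 1/9 ≈ 0.1111111; existence CERTIFIED by the union bound.


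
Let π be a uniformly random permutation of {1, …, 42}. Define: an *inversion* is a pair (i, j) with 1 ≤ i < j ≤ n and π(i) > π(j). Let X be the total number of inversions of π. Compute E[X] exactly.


Write X = Σ X_I over the C(42, 2) = 861 pairs i < j, with X_I the indicator of one inversion.
There are 861 indicators.
For each fixed pair i < j, the values π(i) and π(j) are two distinct elements of {1, …, 42} in uniformly random order; by symmetry P[π(i) > π(j)] = 1/2.
By linearity: E[X] = 861 · (1/2) = C(42, 2) · (1/2) = 861/2 = 861/2 ≈ 430.500.

E[X] = 861/2 = 430.500.


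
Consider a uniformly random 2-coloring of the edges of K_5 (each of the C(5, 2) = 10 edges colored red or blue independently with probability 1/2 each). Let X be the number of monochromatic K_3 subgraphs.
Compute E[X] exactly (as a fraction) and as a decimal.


Let X = Σ_S X_S over the C(5, 3) = 10 subsets S of size 3, where X_S = 1 if the K_3 on S is monochromatic.
For a fixed S, the K_3 on S has C(3, 2) = 3 edges. P[all 3 edges red] = (1/2)^3, and likewise for blue, so P[monochromatic] = 2·(1/2)^3 = 2^{1 − 3} = 1/4.
By linearity: E[X] = C(5, 3) · 2^{1 − 3} = 10 · 1/4 = 5/2.
Numerically: E[X] ≈ 2.500000.

E[X] = C(5,3)·2^(1−C(3,2)) = 5/2 ≈ 2.500000.


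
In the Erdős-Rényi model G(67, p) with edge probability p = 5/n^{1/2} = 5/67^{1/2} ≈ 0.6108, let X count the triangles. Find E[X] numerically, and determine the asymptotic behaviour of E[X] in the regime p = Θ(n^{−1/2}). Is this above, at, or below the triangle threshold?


Number of potential triangles: C(67, 3) = 47905.
Each occurs with probability p³ ≈ (0.6108)³ ≈ 2.279281e-01.
By linearity: E[X] = C(67, 3)·p³ ≈ 47905 · 2.279281e-01 ≈ 10918.8941.
Since α = 1/2 < 1, p = c/n^{1/2} ≫ 1/n is above the triangle threshold p ~ 1/n. Asymptotically E[X] ~ (c³/6)·n^{3(1−α)} = (5³/6)·n^{1.5} → ∞; triangles are abundant w.h.p.

E[X] ≈ 10918.8941; in regime p = Θ(1/n^{1/2}) E[X] diverges (above the triangle threshold p ~ 1/n).


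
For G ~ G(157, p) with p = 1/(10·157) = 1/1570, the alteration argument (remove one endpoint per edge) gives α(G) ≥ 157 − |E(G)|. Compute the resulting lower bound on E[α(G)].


E[|E(G)|] = C(157, 2)·p = 12246 · (1/1570) = 39/5.
E[α(G)] ≥ n − E[|E(G)|] = 157 − 39/5 = 746/5.
Numerically: ≈ 149.2000.
(This is only a lower bound; the true E[α(G)] may be larger.)

E[α(G)] ≥ 746/5 ≈ 149.2000.


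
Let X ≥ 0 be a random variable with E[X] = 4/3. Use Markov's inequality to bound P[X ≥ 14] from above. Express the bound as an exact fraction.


μ = E[X] = 4/3, a = 14.
Markov: P[X ≥ 14] ≤ μ/a = (4/3)/14 = 2/21.
Numerically: ≈ 0.09524.
(Since a = 14 > μ = 1.33333, the bound 2/21 is < 1 and informative.)

P[X ≥ 14] ≤ 2/21 ≈ 0.09524.


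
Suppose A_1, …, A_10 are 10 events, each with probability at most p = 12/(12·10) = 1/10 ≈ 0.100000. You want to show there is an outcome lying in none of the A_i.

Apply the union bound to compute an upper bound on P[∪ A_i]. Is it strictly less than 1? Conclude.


Union bound: P[∪_{i=1}^{10} A_i] ≤ Σ_i P[A_i] ≤ 10·p = 10·(1/10) = 1.
Numerically: 1 ≈ 1.000000.
Is 1 < 1? NO.
Since the bound 1 is ≥ 1, the union bound is uninformative here; it does NOT by itself certify existence.

10·p = 1 ≈ 1.000000; existence NOT certified by the union bound.


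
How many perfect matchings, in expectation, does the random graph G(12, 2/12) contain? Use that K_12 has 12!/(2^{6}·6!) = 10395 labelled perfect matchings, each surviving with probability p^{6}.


K_12 has 12!/(2^{6}·6!) = 10395 labelled perfect matchings.
For each such perfect matching H, let X_H = 1 if all 6 edges of H are present in G. Then P[X_H = 1] = p^{6} = (1/6)^{6} = 1/46656.
Summing the indicators: E[X] = Σ_H E[X_H] = 10395 · p^{6} = 10395 · 1/46656 = 385/1728.
Numerically: E[X] ≈ 0.223.

E[X] = 10395 · (1/6)^{6} = 385/1728 ≈ 0.223.


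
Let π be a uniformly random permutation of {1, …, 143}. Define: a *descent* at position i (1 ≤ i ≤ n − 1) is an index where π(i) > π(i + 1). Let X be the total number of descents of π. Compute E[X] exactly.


Write X = Σ X_I over i = 1, …, 142, with X_I the indicator of one descent.
There are 142 indicators.
For each fixed i, the pair (π(i), π(i+1)) is a uniformly random ordered pair of distinct values from {1, …, 143}; by symmetry P[π(i) > π(i+1)] = 1/2.
By linearity: E[X] = 142 · (1/2) = (143 − 1) · (1/2) = 71 ≈ 71.00000.

E[X] = 71 = 71.00000.


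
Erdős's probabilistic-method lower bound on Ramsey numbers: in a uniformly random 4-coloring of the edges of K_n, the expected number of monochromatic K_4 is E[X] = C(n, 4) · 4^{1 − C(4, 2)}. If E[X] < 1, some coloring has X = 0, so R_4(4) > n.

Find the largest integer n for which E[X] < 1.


We need C(n, 4) · 4^{1 − 6} < 1, i.e. C(n, 4) < 4^{6 − 1} = 1024.
Check values of n near the boundary:
  n = 9: C(9, 4) = 126; 126 < 1024? YES
  n = 10: C(10, 4) = 210; 210 < 1024? YES
  n = 11: C(11, 4) = 330; 330 < 1024? YES
  n = 12: C(12, 4) = 495; 495 < 1024? YES
  n = 13: C(13, 4) = 715; 715 < 1024? YES
  n = 14: C(14, 4) = 1001; 1001 < 1024? YES
  n = 15: C(15, 4) = 1365; 1365 < 1024? NO
The largest n with C(n, 4) < 1024 is n = 14 (where E[X] = 1001/1024 ≈ 0.977539). Hence R_4(4) > 14, i.e. R_4(4) ≥ 15.

Largest n = 14; hence R_4(4) > 14.


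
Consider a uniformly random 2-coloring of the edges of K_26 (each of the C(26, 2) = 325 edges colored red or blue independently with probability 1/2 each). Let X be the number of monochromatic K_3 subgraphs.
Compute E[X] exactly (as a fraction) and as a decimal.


Let X = Σ_S X_S over the C(26, 3) = 2600 subsets S of size 3, where X_S = 1 if the K_3 on S is monochromatic.
For a fixed S, the K_3 on S has C(3, 2) = 3 edges. P[all 3 edges red] = (1/2)^3, and likewise for blue, so P[monochromatic] = 2·(1/2)^3 = 2^{1 − 3} = 1/4.
By linearity of expectation: E[X] = C(26, 3) · 2^{1 − 3} = 2600 · 1/4 = 650.
Numerically: E[X] ≈ 650.00000.

E[X] = C(26,3)·2^(1−C(3,2)) = 650 ≈ 650.00000.


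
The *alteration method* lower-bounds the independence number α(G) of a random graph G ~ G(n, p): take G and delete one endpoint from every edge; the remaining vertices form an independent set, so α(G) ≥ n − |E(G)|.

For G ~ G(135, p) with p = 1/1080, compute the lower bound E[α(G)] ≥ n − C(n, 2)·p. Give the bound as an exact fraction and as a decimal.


E[|E(G)|] = C(135, 2)·p = 9045 · (1/1080) = 67/8.
E[α(G)] ≥ n − E[|E(G)|] = 135 − 67/8 = 1013/8.
Numerically: ≈ 126.62500.
(This is only a lower bound; the true E[α(G)] may be larger.)

E[α(G)] ≥ 1013/8 ≈ 126.62500.


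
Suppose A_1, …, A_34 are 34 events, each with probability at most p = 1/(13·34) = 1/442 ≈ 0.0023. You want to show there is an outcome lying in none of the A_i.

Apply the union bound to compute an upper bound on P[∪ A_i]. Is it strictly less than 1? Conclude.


Union bound: P[∪_{i=1}^{34} A_i] ≤ Σ_i P[A_i] ≤ 34·p = 34·(1/442) = 1/13.
Numerically: 1/13 ≈ 0.0769.
Is 1/13 < 1? YES.
Since P[∪ A_i] ≤ 1/13 < 1, the complement has P[∩ A_i^c] ≥ 1 − 1/13 = 12/13 > 0, so some outcome avoids every A_i.

34·p = 1/13 ≈ 0.0769; existence CERTIFIED by the union bound.


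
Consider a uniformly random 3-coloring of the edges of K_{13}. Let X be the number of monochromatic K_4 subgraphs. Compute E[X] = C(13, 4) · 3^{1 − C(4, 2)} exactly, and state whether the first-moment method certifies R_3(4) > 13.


E[X] = C(13, 4) · 3^{1 − 6} = 715 · 3^{−5} = 715/243.
As a reduced fraction: E[X] = 715/243 ≈ 2.942.
Is E[X] < 1? NO.
Since E[X] ≥ 1, the first-moment bound is inconclusive at n = 13; it does NOT by itself certify R_3(4) > 13.

E[X] = 715/243 ≈ 2.942; E[X] ≥ 1; first-moment method inconclusive here.


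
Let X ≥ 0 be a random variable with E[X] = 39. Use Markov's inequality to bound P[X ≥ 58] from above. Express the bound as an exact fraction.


μ = E[X] = 39, a = 58.
Markov: P[X ≥ 58] ≤ μ/a = (39)/58 = 39/58.
Numerically: ≈ 0.67241.
(Since a = 58 > μ = 39.00000, the bound 39/58 is < 1 and informative.)

P[X ≥ 58] ≤ 39/58 ≈ 0.67241.


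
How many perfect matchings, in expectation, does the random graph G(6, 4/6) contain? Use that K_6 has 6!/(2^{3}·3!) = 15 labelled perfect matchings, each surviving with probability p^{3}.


K_6 has 6!/(2^{3}·3!) = 15 labelled perfect matchings.
For each such perfect matching H, let X_H = 1 if all 3 edges of H are present in G. Then P[X_H = 1] = p^{3} = (2/3)^{3} = 8/27.
By linearity of expectation: E[X] = Σ_H E[X_H] = 15 · p^{3} = 15 · 8/27 = 40/9.
Numerically: E[X] ≈ 4.44444.

E[X] = 15 · (2/3)^{3} = 40/9 ≈ 4.44444.


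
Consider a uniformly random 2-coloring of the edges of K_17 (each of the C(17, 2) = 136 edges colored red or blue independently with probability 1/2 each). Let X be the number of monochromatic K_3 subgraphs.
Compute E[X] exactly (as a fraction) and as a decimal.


Let X = Σ_S X_S over the C(17, 3) = 680 subsets S of size 3, where X_S = 1 if the K_3 on S is monochromatic.
For a fixed S, the K_3 on S has C(3, 2) = 3 edges. P[all 3 edges red] = (1/2)^3, and likewise for blue, so P[monochromatic] = 2·(1/2)^3 = 2^{1 − 3} = 1/4.
By linearity of expectation: E[X] = C(17, 3) · 2^{1 − 3} = 680 · 1/4 = 170.
Numerically: E[X] ≈ 170.000.

E[X] = C(17,3)·2^(1−C(3,2)) = 170 ≈ 170.000.


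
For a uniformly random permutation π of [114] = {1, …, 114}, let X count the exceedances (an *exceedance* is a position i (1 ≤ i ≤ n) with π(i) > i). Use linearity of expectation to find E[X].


Write X = Σ_{i=1}^{114} X_i, where X_i = 1_{π(i) > i}.
For each fixed i, π(i) is uniform over {1, …, 114} (marginal of a uniform permutation), so P[π(i) > i] = (n − i)/n. Summing: Σ_{i=1}^{114} (n − i)/n = (0 + 1 + … + 113)/114 = 114(114 − 1)/(2·114) = (114 − 1)/2.
Hence E[X] = Σ_{i=1}^{114} (114 − i)/114 = 113/2 ≈ 56.50000.

E[X] = 113/2 = 56.50000.


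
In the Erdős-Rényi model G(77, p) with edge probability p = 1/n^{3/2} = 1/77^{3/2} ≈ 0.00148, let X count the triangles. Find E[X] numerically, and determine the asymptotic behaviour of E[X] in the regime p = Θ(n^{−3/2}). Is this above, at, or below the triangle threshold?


Number of potential triangles: C(77, 3) = 73150.
Each occurs with probability p³ ≈ (0.00148)³ ≈ 3.241841e-09.
By linearity: E[X] = C(77, 3)·p³ ≈ 73150 · 3.241841e-09 ≈ 0.0002.
Since α = 3/2 > 1, p = c/n^{3/2} = o(1/n) is below the triangle threshold p ~ 1/n. Asymptotically E[X] ~ (c³/6)·n^{3(1−α)} = (1³/6)·n^{-1.5} → 0, so by Markov's inequality G has no triangles w.h.p.

E[X] ≈ 0.0002; in regime p = Θ(1/n^{3/2}) E[X] tends to 0 (below the triangle threshold p ~ 1/n).


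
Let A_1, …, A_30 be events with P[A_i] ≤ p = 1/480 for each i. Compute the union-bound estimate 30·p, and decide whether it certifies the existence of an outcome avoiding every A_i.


Union bound: P[∪_{i=1}^{30} A_i] ≤ Σ_i P[A_i] ≤ 30·p = 30·(1/480) = 1/16.
Numerically: 1/16 ≈ 0.062500.
Is 1/16 < 1? YES.
Since P[∪ A_i] ≤ 1/16 < 1, the complement has P[∩ A_i^c] ≥ 1 − 1/16 = 15/16 > 0, so some outcome avoids every A_i.

30·p = 1/16 ≈ 0.062500; existence CERTIFIED by the union bound.


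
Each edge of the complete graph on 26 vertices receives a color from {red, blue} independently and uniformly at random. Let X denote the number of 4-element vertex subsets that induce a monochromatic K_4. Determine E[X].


Let X = Σ_S X_S over the C(26, 4) = 14950 subsets S of size 4, where X_S = 1 if the K_4 on S is monochromatic.
For a fixed S, the K_4 on S has C(4, 2) = 6 edges. P[all 6 edges red] = (1/2)^6, and likewise for blue, so P[monochromatic] = 2·(1/2)^6 = 2^{1 − 6} = 1/32.
Summing: E[X] = C(26, 4) · 2^{1 − 6} = 14950 · 1/32 = 7475/16.
Numerically: E[X] ≈ 467.188.

E[X] = C(26,4)·2^(1−C(4,2)) = 7475/16 ≈ 467.188.


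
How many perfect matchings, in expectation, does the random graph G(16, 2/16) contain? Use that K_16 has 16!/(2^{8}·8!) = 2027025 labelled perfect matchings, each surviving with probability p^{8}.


K_16 has 16!/(2^{8}·8!) = 2027025 labelled perfect matchings.
For each such perfect matching H, let X_H = 1 if all 8 edges of H are present in G. Then P[X_H = 1] = p^{8} = (1/8)^{8} = 1/16777216.
By linearity: E[X] = Σ_H E[X_H] = 2027025 · p^{8} = 2027025 · 1/16777216 = 2027025/16777216.
Numerically: E[X] ≈ 0.1208.

E[X] = 2027025 · (1/8)^{8} = 2027025/16777216 ≈ 0.1208.


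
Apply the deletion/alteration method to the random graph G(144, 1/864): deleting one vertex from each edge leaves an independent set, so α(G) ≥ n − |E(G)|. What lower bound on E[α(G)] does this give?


E[|E(G)|] = C(144, 2)·p = 10296 · (1/864) = 143/12.
E[α(G)] ≥ n − E[|E(G)|] = 144 − 143/12 = 1585/12.
Numerically: ≈ 132.083333.
(This is only a lower bound; the true E[α(G)] may be larger.)

E[α(G)] ≥ 1585/12 ≈ 132.083333.


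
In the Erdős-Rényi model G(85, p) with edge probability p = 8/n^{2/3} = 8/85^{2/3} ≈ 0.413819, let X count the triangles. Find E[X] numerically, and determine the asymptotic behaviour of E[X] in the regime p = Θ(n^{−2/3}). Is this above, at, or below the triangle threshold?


Number of potential triangles: C(85, 3) = 98770.
Each occurs with probability p³ ≈ (0.413819)³ ≈ 7.08650519e-02.
By linearity: E[X] = C(85, 3)·p³ ≈ 98770 · 7.08650519e-02 ≈ 6999.341176.
Since α = 2/3 < 1, p = c/n^{2/3} ≫ 1/n is above the triangle threshold p ~ 1/n. Asymptotically E[X] ~ (c³/6)·n^{3(1−α)} = (8³/6)·n^{1} → ∞; triangles are abundant w.h.p.

E[X] ≈ 6999.341176; in regime p = Θ(1/n^{2/3}) E[X] diverges (above the triangle threshold p ~ 1/n).


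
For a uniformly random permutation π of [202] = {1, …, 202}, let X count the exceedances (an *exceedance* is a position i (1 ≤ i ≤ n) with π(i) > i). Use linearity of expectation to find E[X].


Write X = Σ_{i=1}^{202} X_i, where X_i = 1_{π(i) > i}.
For each fixed i, π(i) is uniform over {1, …, 202} (marginal of a uniform permutation), so P[π(i) > i] = (n − i)/n. Summing: Σ_{i=1}^{202} (n − i)/n = (0 + 1 + … + 201)/202 = 202(202 − 1)/(2·202) = (202 − 1)/2.
Hence E[X] = Σ_{i=1}^{202} (202 − i)/202 = 201/2 ≈ 100.500000.

E[X] = 201/2 = 100.500000.


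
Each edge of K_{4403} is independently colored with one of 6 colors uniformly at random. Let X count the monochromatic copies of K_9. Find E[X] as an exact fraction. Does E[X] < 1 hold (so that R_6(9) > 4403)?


E[X] = C(4403, 9) · 6^{1 − 36} = 1699894433046281918452233150 · 6^{−35} = 1699894433046281918452233150/1719070799748422591028658176.
As a reduced fraction: E[X] = 283315738841046986408705525/286511799958070431838109696 ≈ 0.98884.
Is E[X] < 1? YES.
Since E[X] < 1, there exists a 6-coloring of K_{4403} with no monochromatic K_9; hence R_6(9) > 4403.

E[X] = 283315738841046986408705525/286511799958070431838109696 ≈ 0.98884; E[X] < 1, so R_6(9) > 4403.


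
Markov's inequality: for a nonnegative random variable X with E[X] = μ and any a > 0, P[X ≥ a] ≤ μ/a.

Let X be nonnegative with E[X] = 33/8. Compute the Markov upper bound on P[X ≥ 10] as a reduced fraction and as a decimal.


μ = E[X] = 33/8, a = 10.
Markov: P[X ≥ 10] ≤ μ/a = (33/8)/10 = 33/80.
Numerically: ≈ 0.412500.
(Since a = 10 > μ = 4.125000, the bound 33/80 is < 1 and informative.)

P[X ≥ 10] ≤ 33/80 ≈ 0.412500.


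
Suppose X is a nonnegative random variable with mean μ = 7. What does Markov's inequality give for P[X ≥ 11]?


μ = E[X] = 7, a = 11.
Markov: P[X ≥ 11] ≤ μ/a = (7)/11 = 7/11.
Numerically: ≈ 0.636.
(Since a = 11 > μ = 7.000, the bound 7/11 is < 1 and informative.)

P[X ≥ 11] ≤ 7/11 ≈ 0.636.


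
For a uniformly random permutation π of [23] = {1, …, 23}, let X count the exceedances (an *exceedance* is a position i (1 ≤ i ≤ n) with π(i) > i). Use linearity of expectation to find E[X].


Write X = Σ_{i=1}^{23} X_i, where X_i = 1_{π(i) > i}.
For each fixed i, π(i) is uniform over {1, …, 23} (marginal of a uniform permutation), so P[π(i) > i] = (n − i)/n. Summing: Σ_{i=1}^{23} (n − i)/n = (0 + 1 + … + 22)/23 = 23(23 − 1)/(2·23) = (23 − 1)/2.
Hence E[X] = Σ_{i=1}^{23} (23 − i)/23 = 11 ≈ 11.000000.

E[X] = 11 = 11.000000.


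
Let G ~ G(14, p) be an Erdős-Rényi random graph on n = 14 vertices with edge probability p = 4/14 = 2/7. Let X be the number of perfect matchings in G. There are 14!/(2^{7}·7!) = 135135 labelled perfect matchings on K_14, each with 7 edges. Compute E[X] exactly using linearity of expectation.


K_14 has 14!/(2^{7}·7!) = 135135 labelled perfect matchings.
For each such perfect matching H, let X_H = 1 if all 7 edges of H are present in G. Then P[X_H = 1] = p^{7} = (2/7)^{7} = 128/823543.
By linearity of expectation: E[X] = Σ_H E[X_H] = 135135 · p^{7} = 135135 · 128/823543 = 2471040/117649.
Numerically: E[X] ≈ 21.003.

E[X] = 135135 · (2/7)^{7} = 2471040/117649 ≈ 21.003.


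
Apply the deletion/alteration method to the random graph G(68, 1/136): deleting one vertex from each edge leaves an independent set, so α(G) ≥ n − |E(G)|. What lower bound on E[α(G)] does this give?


E[|E(G)|] = C(68, 2)·p = 2278 · (1/136) = 67/4.
E[α(G)] ≥ n − E[|E(G)|] = 68 − 67/4 = 205/4.
Numerically: ≈ 51.250000.
(This is only a lower bound; the true E[α(G)] may be larger.)

E[α(G)] ≥ 205/4 ≈ 51.250000.


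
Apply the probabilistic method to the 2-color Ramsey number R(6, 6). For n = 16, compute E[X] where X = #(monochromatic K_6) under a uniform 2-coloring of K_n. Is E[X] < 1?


E[X] = C(16, 6) · 2^{1 − 15} = 8008 · 2^{−14} = 8008/16384.
As a reduced fraction: E[X] = 1001/2048 ≈ 0.48877.
Is E[X] < 1? YES.
Since E[X] < 1, there exists a 2-coloring of K_{16} with no monochromatic K_6; hence R(6, 6) > 16.

E[X] = 1001/2048 ≈ 0.48877; E[X] < 1, so R(6, 6) > 16.


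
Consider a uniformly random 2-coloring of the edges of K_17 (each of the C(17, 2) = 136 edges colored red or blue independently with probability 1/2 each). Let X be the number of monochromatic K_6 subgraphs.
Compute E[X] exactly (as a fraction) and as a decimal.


Let X = Σ_S X_S over the C(17, 6) = 12376 subsets S of size 6, where X_S = 1 if the K_6 on S is monochromatic.
For a fixed S, the K_6 on S has C(6, 2) = 15 edges. P[all 15 edges red] = (1/2)^15, and likewise for blue, so P[monochromatic] = 2·(1/2)^15 = 2^{1 − 15} = 1/16384.
By linearity: E[X] = C(17, 6) · 2^{1 − 15} = 12376 · 1/16384 = 1547/2048.
Numerically: E[X] ≈ 0.7554.

E[X] = C(17,6)·2^(1−C(6,2)) = 1547/2048 ≈ 0.7554.


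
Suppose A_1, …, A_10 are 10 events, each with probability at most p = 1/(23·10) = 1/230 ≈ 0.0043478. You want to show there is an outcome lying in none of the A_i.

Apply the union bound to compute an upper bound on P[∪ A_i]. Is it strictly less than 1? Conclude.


Union bound: P[∪_{i=1}^{10} A_i] ≤ Σ_i P[A_i] ≤ 10·p = 10·(1/230) = 1/23.
Numerically: 1/23 ≈ 0.0434783.
Is 1/23 < 1? YES.
Since P[∪ A_i] ≤ 1/23 < 1, the complement has P[∩ A_i^c] ≥ 1 − 1/23 = 22/23 > 0, so some outcome avoids every A_i.

10·p = 1/23 ≈ 0.0434783; existence CERTIFIED by the union bound.


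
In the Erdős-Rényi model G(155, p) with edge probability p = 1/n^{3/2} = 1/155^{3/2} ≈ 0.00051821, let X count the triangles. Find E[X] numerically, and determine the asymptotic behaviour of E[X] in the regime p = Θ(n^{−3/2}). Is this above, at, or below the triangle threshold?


Number of potential triangles: C(155, 3) = 608685.
Each occurs with probability p³ ≈ (0.00051821)³ ≈ 1.3915774e-10.
By linearity: E[X] = C(155, 3)·p³ ≈ 608685 · 1.3915774e-10 ≈ 0.00008.
Since α = 3/2 > 1, p = c/n^{3/2} = o(1/n) is below the triangle threshold p ~ 1/n. Asymptotically E[X] ~ (c³/6)·n^{3(1−α)} = (1³/6)·n^{-1.5} → 0, so by Markov's inequality G has no triangles w.h.p.

E[X] ≈ 0.00008; in regime p = Θ(1/n^{3/2}) E[X] tends to 0 (below the triangle threshold p ~ 1/n).


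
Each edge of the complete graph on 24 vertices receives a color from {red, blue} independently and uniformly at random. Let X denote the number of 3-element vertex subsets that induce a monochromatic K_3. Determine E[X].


Let X = Σ_S X_S over the C(24, 3) = 2024 subsets S of size 3, where X_S = 1 if the K_3 on S is monochromatic.
For a fixed S, the K_3 on S has C(3, 2) = 3 edges. P[all 3 edges red] = (1/2)^3, and likewise for blue, so P[monochromatic] = 2·(1/2)^3 = 2^{1 − 3} = 1/4.
By linearity of expectation: E[X] = C(24, 3) · 2^{1 − 3} = 2024 · 1/4 = 506.
Numerically: E[X] ≈ 506.000000.

E[X] = C(24,3)·2^(1−C(3,2)) = 506 ≈ 506.000000.


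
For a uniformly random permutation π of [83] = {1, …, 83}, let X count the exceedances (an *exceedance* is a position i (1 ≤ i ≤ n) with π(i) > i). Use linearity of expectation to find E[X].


Write X = Σ_{i=1}^{83} X_i, where X_i = 1_{π(i) > i}.
For each fixed i, π(i) is uniform over {1, …, 83} (marginal of a uniform permutation), so P[π(i) > i] = (n − i)/n. Summing: Σ_{i=1}^{83} (n − i)/n = (0 + 1 + … + 82)/83 = 83(83 − 1)/(2·83) = (83 − 1)/2.
Hence E[X] = Σ_{i=1}^{83} (83 − i)/83 = 41 ≈ 41.000.

E[X] = 41 = 41.000.


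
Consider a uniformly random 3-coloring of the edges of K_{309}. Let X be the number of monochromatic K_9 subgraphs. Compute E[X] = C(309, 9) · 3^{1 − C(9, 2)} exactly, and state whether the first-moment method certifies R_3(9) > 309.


E[X] = C(309, 9) · 3^{1 − 36} = 62920976643980686 · 3^{−35} = 62920976643980686/50031545098999707.
As a reduced fraction: E[X] = 62920976643980686/50031545098999707 ≈ 1.258.
Is E[X] < 1? NO.
Since E[X] ≥ 1, the first-moment bound is inconclusive at n = 309; it does NOT by itself certify R_3(9) > 309.

E[X] = 62920976643980686/50031545098999707 ≈ 1.258; E[X] ≥ 1; first-moment method inconclusive here.


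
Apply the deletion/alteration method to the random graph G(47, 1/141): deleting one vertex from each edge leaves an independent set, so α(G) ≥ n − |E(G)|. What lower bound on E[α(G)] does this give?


E[|E(G)|] = C(47, 2)·p = 1081 · (1/141) = 23/3.
E[α(G)] ≥ n − E[|E(G)|] = 47 − 23/3 = 118/3.
Numerically: ≈ 39.33333.
(This is only a lower bound; the true E[α(G)] may be larger.)

E[α(G)] ≥ 118/3 ≈ 39.33333.


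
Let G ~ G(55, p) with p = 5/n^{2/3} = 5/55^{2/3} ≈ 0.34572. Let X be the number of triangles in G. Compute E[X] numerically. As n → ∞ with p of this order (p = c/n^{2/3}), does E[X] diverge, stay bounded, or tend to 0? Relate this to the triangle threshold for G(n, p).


Number of potential triangles: C(55, 3) = 26235.
Each occurs with probability p³ ≈ (0.34572)³ ≈ 4.1322314e-02.
By linearity: E[X] = C(55, 3)·p³ ≈ 26235 · 4.1322314e-02 ≈ 1084.09091.
Since α = 2/3 < 1, p = c/n^{2/3} ≫ 1/n is above the triangle threshold p ~ 1/n. Asymptotically E[X] ~ (c³/6)·n^{3(1−α)} = (5³/6)·n^{1} → ∞; triangles are abundant w.h.p.

E[X] ≈ 1084.09091; in regime p = Θ(1/n^{2/3}) E[X] diverges (above the triangle threshold p ~ 1/n).


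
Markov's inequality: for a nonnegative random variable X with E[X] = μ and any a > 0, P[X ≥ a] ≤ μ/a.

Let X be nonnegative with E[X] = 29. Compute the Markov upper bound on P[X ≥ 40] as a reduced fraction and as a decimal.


μ = E[X] = 29, a = 40.
Markov: P[X ≥ 40] ≤ μ/a = (29)/40 = 29/40.
Numerically: ≈ 0.72500.
(Since a = 40 > μ = 29.00000, the bound 29/40 is < 1 and informative.)

P[X ≥ 40] ≤ 29/40 ≈ 0.72500.


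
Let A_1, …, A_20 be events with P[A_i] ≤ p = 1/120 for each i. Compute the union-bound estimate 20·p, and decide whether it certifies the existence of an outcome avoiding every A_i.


Union bound: P[∪_{i=1}^{20} A_i] ≤ Σ_i P[A_i] ≤ 20·p = 20·(1/120) = 1/6.
Numerically: 1/6 ≈ 0.167.
Is 1/6 < 1? YES.
Since P[∪ A_i] ≤ 1/6 < 1, the complement has P[∩ A_i^c] ≥ 1 − 1/6 = 5/6 > 0, so some outcome avoids every A_i.

20·p = 1/6 ≈ 0.167; existence CERTIFIED by the union bound.


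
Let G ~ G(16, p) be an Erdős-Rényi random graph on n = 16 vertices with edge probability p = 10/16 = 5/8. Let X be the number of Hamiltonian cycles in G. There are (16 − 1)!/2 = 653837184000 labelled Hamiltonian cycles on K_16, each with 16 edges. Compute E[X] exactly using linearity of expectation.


K_16 has (16 − 1)!/2 = 653837184000 labelled Hamiltonian cycles.
For each such Hamiltonian cycle H, let X_H = 1 if all 16 edges of H are present in G. Then P[X_H = 1] = p^{16} = (5/8)^{16} = 152587890625/281474976710656.
Summing the indicators: E[X] = Σ_H E[X_H] = 653837184000 · p^{16} = 653837184000 · 152587890625/281474976710656 = 97429332733154296875/274877906944.
Numerically: E[X] ≈ 3.54e+08.

E[X] = 653837184000 · (5/8)^{16} = 97429332733154296875/274877906944 ≈ 3.54e+08.


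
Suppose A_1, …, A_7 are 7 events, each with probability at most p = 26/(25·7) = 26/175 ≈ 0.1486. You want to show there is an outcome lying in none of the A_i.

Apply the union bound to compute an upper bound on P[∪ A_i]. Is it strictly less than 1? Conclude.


Union bound: P[∪_{i=1}^{7} A_i] ≤ Σ_i P[A_i] ≤ 7·p = 7·(26/175) = 26/25.
Numerically: 26/25 ≈ 1.0400.
Is 26/25 < 1? NO.
Since the bound 26/25 is ≥ 1, the union bound is uninformative here; it does NOT by itself certify existence.

7·p = 26/25 ≈ 1.0400; existence NOT certified by the union bound.


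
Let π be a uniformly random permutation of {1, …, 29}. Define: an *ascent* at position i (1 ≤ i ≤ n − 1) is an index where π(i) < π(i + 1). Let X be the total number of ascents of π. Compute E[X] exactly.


Write X = Σ X_I over i = 1, …, 28, with X_I the indicator of one ascent.
There are 28 indicators.
For each fixed i, the pair (π(i), π(i+1)) is a uniformly random ordered pair of distinct values from {1, …, 29}; by symmetry P[π(i) < π(i+1)] = 1/2.
By linearity: E[X] = 28 · (1/2) = (29 − 1) · (1/2) = 14 ≈ 14.000.

E[X] = 14 = 14.000.


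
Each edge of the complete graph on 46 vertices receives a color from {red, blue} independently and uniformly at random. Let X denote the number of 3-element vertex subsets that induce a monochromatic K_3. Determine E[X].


Let X = Σ_S X_S over the C(46, 3) = 15180 subsets S of size 3, where X_S = 1 if the K_3 on S is monochromatic.
For a fixed S, the K_3 on S has C(3, 2) = 3 edges. P[all 3 edges red] = (1/2)^3, and likewise for blue, so P[monochromatic] = 2·(1/2)^3 = 2^{1 − 3} = 1/4.
By linearity: E[X] = C(46, 3) · 2^{1 − 3} = 15180 · 1/4 = 3795.
Numerically: E[X] ≈ 3795.0000.

E[X] = C(46,3)·2^(1−C(3,2)) = 3795 ≈ 3795.0000.


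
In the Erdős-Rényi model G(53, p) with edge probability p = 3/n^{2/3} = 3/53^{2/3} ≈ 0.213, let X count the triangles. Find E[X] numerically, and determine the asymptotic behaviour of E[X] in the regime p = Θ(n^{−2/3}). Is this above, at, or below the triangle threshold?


Number of potential triangles: C(53, 3) = 23426.
Each occurs with probability p³ ≈ (0.213)³ ≈ 9.61196e-03.
By linearity: E[X] = C(53, 3)·p³ ≈ 23426 · 9.61196e-03 ≈ 225.170.
Since α = 2/3 < 1, p = c/n^{2/3} ≫ 1/n is above the triangle threshold p ~ 1/n. Asymptotically E[X] ~ (c³/6)·n^{3(1−α)} = (3³/6)·n^{1} → ∞; triangles are abundant w.h.p.

E[X] ≈ 225.170; in regime p = Θ(1/n^{2/3}) E[X] diverges (above the triangle threshold p ~ 1/n).


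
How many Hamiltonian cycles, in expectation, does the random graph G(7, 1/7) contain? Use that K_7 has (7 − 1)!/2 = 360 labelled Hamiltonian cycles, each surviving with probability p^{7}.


K_7 has (7 − 1)!/2 = 360 labelled Hamiltonian cycles.
For each such Hamiltonian cycle H, let X_H = 1 if all 7 edges of H are present in G. Then P[X_H = 1] = p^{7} = (1/7)^{7} = 1/823543.
By linearity: E[X] = Σ_H E[X_H] = 360 · p^{7} = 360 · 1/823543 = 360/823543.
Numerically: E[X] ≈ 0.000437136.

E[X] = 360 · (1/7)^{7} = 360/823543 ≈ 0.000437136.


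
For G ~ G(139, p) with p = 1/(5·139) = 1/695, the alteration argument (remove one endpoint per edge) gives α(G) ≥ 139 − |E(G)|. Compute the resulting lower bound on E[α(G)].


E[|E(G)|] = C(139, 2)·p = 9591 · (1/695) = 69/5.
E[α(G)] ≥ n − E[|E(G)|] = 139 − 69/5 = 626/5.
Numerically: ≈ 125.200000.
(This is only a lower bound; the true E[α(G)] may be larger.)

E[α(G)] ≥ 626/5 ≈ 125.200000.


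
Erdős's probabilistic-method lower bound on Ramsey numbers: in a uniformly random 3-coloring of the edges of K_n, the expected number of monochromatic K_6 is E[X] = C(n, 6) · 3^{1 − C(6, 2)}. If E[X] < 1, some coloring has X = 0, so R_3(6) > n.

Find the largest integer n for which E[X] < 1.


We need C(n, 6) · 3^{1 − 15} < 1, i.e. C(n, 6) < 3^{15 − 1} = 4782969.
Check values of n near the boundary:
  n = 37: C(37, 6) = 2324784; 2324784 < 4782969? YES
  n = 38: C(38, 6) = 2760681; 2760681 < 4782969? YES
  n = 39: C(39, 6) = 3262623; 3262623 < 4782969? YES
  n = 40: C(40, 6) = 3838380; 3838380 < 4782969? YES
  n = 41: C(41, 6) = 4496388; 4496388 < 4782969? YES
  n = 42: C(42, 6) = 5245786; 5245786 < 4782969? NO
  n = 43: C(43, 6) = 6096454; 6096454 < 4782969? NO
The largest n with C(n, 6) < 4782969 is n = 41 (where E[X] = 1498796/1594323 ≈ 0.940083). Hence R_3(6) > 41, i.e. R_3(6) ≥ 42.

Largest n = 41; hence R_3(6) > 41.


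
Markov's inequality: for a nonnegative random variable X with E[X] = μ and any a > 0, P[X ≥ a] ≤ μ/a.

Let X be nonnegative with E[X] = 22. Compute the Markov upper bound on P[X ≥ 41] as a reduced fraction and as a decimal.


μ = E[X] = 22, a = 41.
Markov: P[X ≥ 41] ≤ μ/a = (22)/41 = 22/41.
Numerically: ≈ 0.53659.
(Since a = 41 > μ = 22.00000, the bound 22/41 is < 1 and informative.)

P[X ≥ 41] ≤ 22/41 ≈ 0.53659.


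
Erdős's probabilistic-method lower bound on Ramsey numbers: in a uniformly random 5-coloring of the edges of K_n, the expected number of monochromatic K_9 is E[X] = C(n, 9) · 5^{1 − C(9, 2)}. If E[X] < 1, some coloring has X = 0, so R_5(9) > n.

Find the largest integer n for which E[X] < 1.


We need C(n, 9) · 5^{1 − 36} < 1, i.e. C(n, 9) < 5^{36 − 1} = 2910383045673370361328125.
Check values of n near the boundary:
  n = 2170: C(2170, 9) = 2891746779868845075610510; 2891746779868845075610510 < 2910383045673370361328125? YES
  n = 2171: C(2171, 9) = 2903784578674959601827205; 2903784578674959601827205 < 2910383045673370361328125? YES
  n = 2172: C(2172, 9) = 2915866900084148060642020; 2915866900084148060642020 < 2910383045673370361328125? NO
  n = 2173: C(2173, 9) = 2927993888115921319674265; 2927993888115921319674265 < 2910383045673370361328125? NO
The largest n with C(n, 9) < 2910383045673370361328125 is n = 2171 (where E[X] = 580756915734991920365441/582076609134674072265625 ≈ 0.99773). Hence R_5(9) > 2171, i.e. R_5(9) ≥ 2172.

Largest n = 2171; hence R_5(9) > 2171.


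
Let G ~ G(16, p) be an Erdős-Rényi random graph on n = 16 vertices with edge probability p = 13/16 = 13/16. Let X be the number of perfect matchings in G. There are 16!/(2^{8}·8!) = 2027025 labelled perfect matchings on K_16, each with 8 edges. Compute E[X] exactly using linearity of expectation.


K_16 has 16!/(2^{8}·8!) = 2027025 labelled perfect matchings.
For each such perfect matching H, let X_H = 1 if all 8 edges of H are present in G. Then P[X_H = 1] = p^{8} = (13/16)^{8} = 815730721/4294967296.
By linearity of expectation: E[X] = Σ_H E[X_H] = 2027025 · p^{8} = 2027025 · 815730721/4294967296 = 1653506564735025/4294967296.
Numerically: E[X] ≈ 3.85e+05.

E[X] = 2027025 · (13/16)^{8} = 1653506564735025/4294967296 ≈ 3.85e+05.
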